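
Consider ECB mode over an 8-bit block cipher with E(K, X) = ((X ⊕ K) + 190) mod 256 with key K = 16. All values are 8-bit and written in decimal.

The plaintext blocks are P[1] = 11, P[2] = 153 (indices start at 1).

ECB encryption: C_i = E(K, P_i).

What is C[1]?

C[1] = 217

C[1]: E(K, 11) = 217.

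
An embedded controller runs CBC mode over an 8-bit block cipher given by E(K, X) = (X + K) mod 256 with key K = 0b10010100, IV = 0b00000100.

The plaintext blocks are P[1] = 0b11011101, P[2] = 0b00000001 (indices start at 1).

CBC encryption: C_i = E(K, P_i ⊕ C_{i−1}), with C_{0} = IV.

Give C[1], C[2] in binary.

C[1]: P[1] ⊕ 0b00000100 = 0b11011001; E(K, 0b11011001) = 0b01101101.
C[2]: P[2] ⊕ 0b01101101 = 0b01101100; E(K, 0b01101100) = 0b00000000.

C[1] = 0b01101101, C[2] = 0b00000000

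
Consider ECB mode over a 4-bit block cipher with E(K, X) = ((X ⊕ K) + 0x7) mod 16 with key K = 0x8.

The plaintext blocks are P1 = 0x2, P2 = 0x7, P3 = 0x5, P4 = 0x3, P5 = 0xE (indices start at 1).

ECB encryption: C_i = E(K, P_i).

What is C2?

C2: E(K, 0x7) = 0x6.

C2 = 0x6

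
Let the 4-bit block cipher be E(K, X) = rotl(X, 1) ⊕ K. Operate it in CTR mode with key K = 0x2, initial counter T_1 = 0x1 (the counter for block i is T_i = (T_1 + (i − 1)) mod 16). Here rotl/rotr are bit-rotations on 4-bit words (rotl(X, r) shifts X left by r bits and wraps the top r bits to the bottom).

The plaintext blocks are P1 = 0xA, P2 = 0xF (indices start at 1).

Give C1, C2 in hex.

C1 = 0xA, C2 = 0x9

CTR encryption: S_i = E(K, T_i) where T_i is the counter for block i; C_i = P_i ⊕ S_i.
C1: T = 0x1, S = E(K, T) = 0x0; 0xA ⊕ 0x0 = 0xA.
C2: T = 0x2, S = E(K, T) = 0x6; 0xF ⊕ 0x6 = 0x9.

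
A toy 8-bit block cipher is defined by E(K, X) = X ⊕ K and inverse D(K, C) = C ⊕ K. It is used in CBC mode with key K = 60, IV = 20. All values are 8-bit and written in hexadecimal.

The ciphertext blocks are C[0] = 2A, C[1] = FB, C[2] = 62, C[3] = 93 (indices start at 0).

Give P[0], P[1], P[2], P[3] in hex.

P[0] = 6A, P[1] = B1, P[2] = F9, P[3] = 91

CBC decryption: P_i = D(K, C_i) ⊕ C_{i−1}, with C_{−1} = IV.
P[0]: D(K, 2A) = 4A; 4A ⊕ 20 = 6A.
P[1]: D(K, FB) = 9B; 9B ⊕ 2A = B1.
P[2]: D(K, 62) = 02; 02 ⊕ FB = F9.
P[3]: D(K, 93) = F3; F3 ⊕ 62 = 91.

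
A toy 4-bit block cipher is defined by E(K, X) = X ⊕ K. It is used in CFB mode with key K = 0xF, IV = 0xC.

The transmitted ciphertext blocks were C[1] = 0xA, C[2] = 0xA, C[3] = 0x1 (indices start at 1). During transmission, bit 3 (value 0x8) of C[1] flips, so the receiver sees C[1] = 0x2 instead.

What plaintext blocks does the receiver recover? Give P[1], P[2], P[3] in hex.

CFB decryption: P_i = C_i ⊕ E(K, C_{i−1}), with C_{0} = IV.
Only C[1] changed, to 0x2. In CFB, a change in C_i flips the same bit in P_i and garbles P_{i+1}. Decrypting the received ciphertext:
P[1]: E(K, 0xC) = 0x3; 0x2 ⊕ 0x3 = 0x1.
P[2]: E(K, 0x2) = 0xD; 0xA ⊕ 0xD = 0x7.
P[3]: E(K, 0xA) = 0x5; 0x1 ⊕ 0x5 = 0x4.
Blocks that differ from the original plaintext: P[1], P[2].

P[1] = 0x1, P[2] = 0x7, P[3] = 0x4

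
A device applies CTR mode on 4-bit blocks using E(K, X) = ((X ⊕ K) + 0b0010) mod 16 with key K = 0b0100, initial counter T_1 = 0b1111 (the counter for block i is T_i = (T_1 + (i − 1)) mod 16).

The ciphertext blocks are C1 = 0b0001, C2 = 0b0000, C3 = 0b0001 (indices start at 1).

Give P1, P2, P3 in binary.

P1 = 0b1100, P2 = 0b0110, P3 = 0b0110

CTR decryption: S_i = E(K, T_i) where T_i is the counter for block i; P_i = C_i ⊕ S_i.
P1: T = 0b1111, S = E(K, T) = 0b1101; 0b0001 ⊕ 0b1101 = 0b1100.
P2: T = 0b0000, S = E(K, T) = 0b0110; 0b0000 ⊕ 0b0110 = 0b0110.
P3: T = 0b0001, S = E(K, T) = 0b0111; 0b0001 ⊕ 0b0111 = 0b0110.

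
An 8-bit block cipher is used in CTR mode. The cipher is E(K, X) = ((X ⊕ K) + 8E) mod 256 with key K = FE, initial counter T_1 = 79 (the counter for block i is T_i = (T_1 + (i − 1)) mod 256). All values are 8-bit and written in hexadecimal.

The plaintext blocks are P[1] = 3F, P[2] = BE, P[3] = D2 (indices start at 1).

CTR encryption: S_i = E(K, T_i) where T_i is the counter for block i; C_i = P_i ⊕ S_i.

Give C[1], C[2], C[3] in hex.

C[1] = 2A, C[2] = AC, C[3] = C1

C[1]: T = 79, S = E(K, T) = 15; 3F ⊕ 15 = 2A.
C[2]: T = 7A, S = E(K, T) = 12; BE ⊕ 12 = AC.
C[3]: T = 7B, S = E(K, T) = 13; D2 ⊕ 13 = C1.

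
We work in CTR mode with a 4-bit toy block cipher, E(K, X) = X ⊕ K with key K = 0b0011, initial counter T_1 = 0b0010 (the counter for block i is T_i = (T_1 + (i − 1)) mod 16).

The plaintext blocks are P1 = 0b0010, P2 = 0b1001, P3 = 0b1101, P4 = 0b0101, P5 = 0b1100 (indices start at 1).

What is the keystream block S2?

CTR encryption: S_i = E(K, T_i) where T_i is the counter for block i; C_i = P_i ⊕ S_i.
C1: T = 0b0010, S = E(K, T) = 0b0001; 0b0010 ⊕ 0b0001 = 0b0011.
C2: T = 0b0011, S = E(K, T) = 0b0000; 0b1001 ⊕ 0b0000 = 0b1001.
So S2 = 0b0000.

0b0000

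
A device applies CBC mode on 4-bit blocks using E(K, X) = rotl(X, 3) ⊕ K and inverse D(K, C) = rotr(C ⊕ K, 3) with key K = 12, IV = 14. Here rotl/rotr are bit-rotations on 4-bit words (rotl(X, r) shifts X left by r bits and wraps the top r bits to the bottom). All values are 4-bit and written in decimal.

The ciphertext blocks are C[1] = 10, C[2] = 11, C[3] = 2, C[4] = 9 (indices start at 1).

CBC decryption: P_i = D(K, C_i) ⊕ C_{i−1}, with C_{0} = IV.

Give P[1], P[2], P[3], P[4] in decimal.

P[1]: D(K, 10) = 12; 12 ⊕ 14 = 2.
P[2]: D(K, 11) = 14; 14 ⊕ 10 = 4.
P[3]: D(K, 2) = 13; 13 ⊕ 11 = 6.
P[4]: D(K, 9) = 10; 10 ⊕ 2 = 8.

P[1] = 2, P[2] = 4, P[3] = 6, P[4] = 8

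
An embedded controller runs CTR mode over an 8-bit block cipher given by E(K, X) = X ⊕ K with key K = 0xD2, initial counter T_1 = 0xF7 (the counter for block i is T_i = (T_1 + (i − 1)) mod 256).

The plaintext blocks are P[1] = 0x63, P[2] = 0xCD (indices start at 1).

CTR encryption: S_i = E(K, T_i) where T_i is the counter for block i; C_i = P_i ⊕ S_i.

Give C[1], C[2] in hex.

C[1] = 0x46, C[2] = 0xE7

C[1]: T = 0xF7, S = E(K, T) = 0x25; 0x63 ⊕ 0x25 = 0x46.
C[2]: T = 0xF8, S = E(K, T) = 0x2A; 0xCD ⊕ 0x2A = 0xE7.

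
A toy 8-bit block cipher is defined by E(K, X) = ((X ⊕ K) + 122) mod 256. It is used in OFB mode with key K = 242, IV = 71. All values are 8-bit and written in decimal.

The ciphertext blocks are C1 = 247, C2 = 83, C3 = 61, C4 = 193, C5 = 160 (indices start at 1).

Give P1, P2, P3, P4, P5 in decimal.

P1 = 216, P2 = 4, P3 = 34, P4 = 166, P5 = 175

OFB decryption: S_i = E(K, S_{i−1}) with S_{0} = IV; P_i = C_i ⊕ S_i.
P1: S = E(K, 71) = 47; 247 ⊕ 47 = 216.
P2: S = E(K, 47) = 87; 83 ⊕ 87 = 4.
P3: S = E(K, 87) = 31; 61 ⊕ 31 = 34.
P4: S = E(K, 31) = 103; 193 ⊕ 103 = 166.
P5: S = E(K, 103) = 15; 160 ⊕ 15 = 175.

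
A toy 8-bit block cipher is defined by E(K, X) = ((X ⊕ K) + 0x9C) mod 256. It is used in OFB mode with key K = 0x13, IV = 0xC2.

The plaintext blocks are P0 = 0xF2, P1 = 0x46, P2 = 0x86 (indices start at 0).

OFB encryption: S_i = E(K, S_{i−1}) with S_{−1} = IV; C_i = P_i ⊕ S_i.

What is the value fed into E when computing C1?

C0: S = E(K, 0xC2) = 0x6D; 0xF2 ⊕ 0x6D = 0x9F.
C1: S = E(K, 0x6D) = 0x1A; 0x46 ⊕ 0x1A = 0x5C.
So the input to E for block 1 is 0x6D.

0x6D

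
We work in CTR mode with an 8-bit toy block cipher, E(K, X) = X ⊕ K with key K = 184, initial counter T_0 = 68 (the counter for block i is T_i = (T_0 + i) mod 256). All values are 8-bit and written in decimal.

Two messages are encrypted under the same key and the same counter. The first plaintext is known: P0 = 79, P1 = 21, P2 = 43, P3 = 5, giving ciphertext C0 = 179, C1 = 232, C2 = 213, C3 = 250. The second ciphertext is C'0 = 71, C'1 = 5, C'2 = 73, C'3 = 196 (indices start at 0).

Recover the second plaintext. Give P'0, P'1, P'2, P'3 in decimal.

In CTR with a reused counter, both messages share the same keystream S_i, so C_i ⊕ C'_i = P_i ⊕ P'_i and thus P'_i = P_i ⊕ C_i ⊕ C'_i.
P'0: 79 ⊕ 179 ⊕ 71 = 187.
P'1: 21 ⊕ 232 ⊕ 5 = 248.
P'2: 43 ⊕ 213 ⊕ 73 = 183.
P'3: 5 ⊕ 250 ⊕ 196 = 59.

P'0 = 187, P'1 = 248, P'2 = 183, P'3 = 59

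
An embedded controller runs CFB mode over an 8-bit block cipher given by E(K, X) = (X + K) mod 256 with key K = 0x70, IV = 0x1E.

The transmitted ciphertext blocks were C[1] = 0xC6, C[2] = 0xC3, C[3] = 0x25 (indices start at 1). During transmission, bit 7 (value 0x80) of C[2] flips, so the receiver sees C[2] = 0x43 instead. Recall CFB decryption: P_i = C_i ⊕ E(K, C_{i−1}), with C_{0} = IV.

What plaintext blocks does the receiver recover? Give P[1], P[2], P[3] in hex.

P[1] = 0x48, P[2] = 0x75, P[3] = 0x96

Only C[2] changed, to 0x43. In CFB, a change in C_i flips the same bit in P_i and garbles P_{i+1}. Decrypting the received ciphertext:
P[1]: E(K, 0x1E) = 0x8E; 0xC6 ⊕ 0x8E = 0x48.
P[2]: E(K, 0xC6) = 0x36; 0x43 ⊕ 0x36 = 0x75.
P[3]: E(K, 0x43) = 0xB3; 0x25 ⊕ 0xB3 = 0x96.
Blocks that differ from the original plaintext: P[2], P[3].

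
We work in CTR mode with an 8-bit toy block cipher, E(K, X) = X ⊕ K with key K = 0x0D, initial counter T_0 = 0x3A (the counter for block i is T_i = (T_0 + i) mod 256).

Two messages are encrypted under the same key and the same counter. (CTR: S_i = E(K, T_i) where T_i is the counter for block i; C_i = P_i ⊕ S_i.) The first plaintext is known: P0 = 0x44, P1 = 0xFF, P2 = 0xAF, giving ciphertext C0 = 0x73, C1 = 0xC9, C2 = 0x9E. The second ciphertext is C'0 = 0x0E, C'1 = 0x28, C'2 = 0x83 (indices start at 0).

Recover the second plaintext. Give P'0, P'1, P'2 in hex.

In CTR with a reused counter, both messages share the same keystream S_i, so C_i ⊕ C'_i = P_i ⊕ P'_i and thus P'_i = P_i ⊕ C_i ⊕ C'_i.
P'0: 0x44 ⊕ 0x73 ⊕ 0x0E = 0x39.
P'1: 0xFF ⊕ 0xC9 ⊕ 0x28 = 0x1E.
P'2: 0xAF ⊕ 0x9E ⊕ 0x83 = 0xB2.

P'0 = 0x39, P'1 = 0x1E, P'2 = 0xB2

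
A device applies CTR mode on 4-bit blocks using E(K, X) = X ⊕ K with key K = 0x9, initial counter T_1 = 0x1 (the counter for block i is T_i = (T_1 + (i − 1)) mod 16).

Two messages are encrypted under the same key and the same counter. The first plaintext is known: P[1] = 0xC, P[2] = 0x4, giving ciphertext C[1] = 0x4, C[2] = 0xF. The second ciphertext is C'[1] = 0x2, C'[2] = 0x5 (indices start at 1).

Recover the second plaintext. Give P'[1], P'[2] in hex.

In CTR with a reused counter, both messages share the same keystream S_i, so C_i ⊕ C'_i = P_i ⊕ P'_i and thus P'_i = P_i ⊕ C_i ⊕ C'_i.
P'[1]: 0xC ⊕ 0x4 ⊕ 0x2 = 0xA.
P'[2]: 0x4 ⊕ 0xF ⊕ 0x5 = 0xE.

P'[1] = 0xA, P'[2] = 0xE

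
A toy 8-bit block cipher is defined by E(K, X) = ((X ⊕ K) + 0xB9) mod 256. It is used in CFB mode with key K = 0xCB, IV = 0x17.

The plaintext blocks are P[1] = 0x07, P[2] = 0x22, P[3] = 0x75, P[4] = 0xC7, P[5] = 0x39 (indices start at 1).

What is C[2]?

C[2] = 0x30

CFB encryption: C_i = P_i ⊕ E(K, C_{i−1}), with C_{0} = IV.
C[1]: E(K, 0x17) = 0x95; 0x07 ⊕ 0x95 = 0x92.
C[2]: E(K, 0x92) = 0x12; 0x22 ⊕ 0x12 = 0x30.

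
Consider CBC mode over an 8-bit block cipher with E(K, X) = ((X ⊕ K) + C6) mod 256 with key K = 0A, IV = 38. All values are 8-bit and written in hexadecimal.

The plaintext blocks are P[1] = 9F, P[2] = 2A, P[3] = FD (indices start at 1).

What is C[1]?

CBC encryption: C_i = E(K, P_i ⊕ C_{i−1}), with C_{0} = IV.
C[1]: P[1] ⊕ 38 = A7; E(K, A7) = 73.

C[1] = 73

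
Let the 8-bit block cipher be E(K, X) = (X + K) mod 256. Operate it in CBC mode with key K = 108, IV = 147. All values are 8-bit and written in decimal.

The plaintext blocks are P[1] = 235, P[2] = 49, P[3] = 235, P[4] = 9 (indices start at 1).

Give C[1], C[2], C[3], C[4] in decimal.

C[1] = 228, C[2] = 65, C[3] = 22, C[4] = 139

CBC encryption: C_i = E(K, P_i ⊕ C_{i−1}), with C_{0} = IV.
C[1]: P[1] ⊕ 147 = 120; E(K, 120) = 228.
C[2]: P[2] ⊕ 228 = 213; E(K, 213) = 65.
C[3]: P[3] ⊕ 65 = 170; E(K, 170) = 22.
C[4]: P[4] ⊕ 22 = 31; E(K, 31) = 139.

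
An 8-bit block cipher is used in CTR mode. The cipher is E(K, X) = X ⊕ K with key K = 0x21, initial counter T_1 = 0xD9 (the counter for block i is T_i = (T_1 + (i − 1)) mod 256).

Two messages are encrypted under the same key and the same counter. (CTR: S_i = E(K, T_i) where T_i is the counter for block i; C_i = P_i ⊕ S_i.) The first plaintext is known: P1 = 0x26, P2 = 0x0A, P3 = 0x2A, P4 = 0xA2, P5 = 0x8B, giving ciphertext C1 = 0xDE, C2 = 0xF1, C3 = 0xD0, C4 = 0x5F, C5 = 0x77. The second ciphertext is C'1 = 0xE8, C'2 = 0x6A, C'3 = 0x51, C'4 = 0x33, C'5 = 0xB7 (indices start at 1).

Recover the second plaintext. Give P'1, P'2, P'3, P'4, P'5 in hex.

P'1 = 0x10, P'2 = 0x91, P'3 = 0xAB, P'4 = 0xCE, P'5 = 0x4B

In CTR with a reused counter, both messages share the same keystream S_i, so C_i ⊕ C'_i = P_i ⊕ P'_i and thus P'_i = P_i ⊕ C_i ⊕ C'_i.
P'1: 0x26 ⊕ 0xDE ⊕ 0xE8 = 0x10.
P'2: 0x0A ⊕ 0xF1 ⊕ 0x6A = 0x91.
P'3: 0x2A ⊕ 0xD0 ⊕ 0x51 = 0xAB.
P'4: 0xA2 ⊕ 0x5F ⊕ 0x33 = 0xCE.
P'5: 0x8B ⊕ 0x77 ⊕ 0xB7 = 0x4B.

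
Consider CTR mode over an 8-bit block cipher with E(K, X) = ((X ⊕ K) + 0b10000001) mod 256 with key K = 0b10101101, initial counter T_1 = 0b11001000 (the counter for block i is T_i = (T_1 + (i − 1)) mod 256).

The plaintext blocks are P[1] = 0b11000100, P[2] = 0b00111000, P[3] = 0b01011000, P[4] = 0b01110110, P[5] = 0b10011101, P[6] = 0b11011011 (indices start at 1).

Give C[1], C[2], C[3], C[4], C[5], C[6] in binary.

CTR encryption: S_i = E(K, T_i) where T_i is the counter for block i; C_i = P_i ⊕ S_i.
C[1]: T = 0b11001000, S = E(K, T) = 0b11100110; 0b11000100 ⊕ 0b11100110 = 0b00100010.
C[2]: T = 0b11001001, S = E(K, T) = 0b11100101; 0b00111000 ⊕ 0b11100101 = 0b11011101.
C[3]: T = 0b11001010, S = E(K, T) = 0b11101000; 0b01011000 ⊕ 0b11101000 = 0b10110000.
C[4]: T = 0b11001011, S = E(K, T) = 0b11100111; 0b01110110 ⊕ 0b11100111 = 0b10010001.
C[5]: T = 0b11001100, S = E(K, T) = 0b11100010; 0b10011101 ⊕ 0b11100010 = 0b01111111.
C[6]: T = 0b11001101, S = E(K, T) = 0b11100001; 0b11011011 ⊕ 0b11100001 = 0b00111010.

C[1] = 0b00100010, C[2] = 0b11011101, C[3] = 0b10110000, C[4] = 0b10010001, C[5] = 0b01111111, C[6] = 0b00111010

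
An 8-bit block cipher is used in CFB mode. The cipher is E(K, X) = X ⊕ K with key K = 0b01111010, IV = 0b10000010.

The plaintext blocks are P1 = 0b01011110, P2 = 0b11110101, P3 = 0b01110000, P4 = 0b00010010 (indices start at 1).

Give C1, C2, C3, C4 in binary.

CFB encryption: C_i = P_i ⊕ E(K, C_{i−1}), with C_{0} = IV.
C1: E(K, 0b10000010) = 0b11111000; 0b01011110 ⊕ 0b11111000 = 0b10100110.
C2: E(K, 0b10100110) = 0b11011100; 0b11110101 ⊕ 0b11011100 = 0b00101001.
C3: E(K, 0b00101001) = 0b01010011; 0b01110000 ⊕ 0b01010011 = 0b00100011.
C4: E(K, 0b00100011) = 0b01011001; 0b00010010 ⊕ 0b01011001 = 0b01001011.

C1 = 0b10100110, C2 = 0b00101001, C3 = 0b00100011, C4 = 0b01001011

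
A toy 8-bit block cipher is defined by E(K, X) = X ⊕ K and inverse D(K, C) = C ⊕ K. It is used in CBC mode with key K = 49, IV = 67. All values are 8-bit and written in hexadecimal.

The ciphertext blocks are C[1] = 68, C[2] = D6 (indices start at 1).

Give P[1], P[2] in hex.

P[1] = 46, P[2] = F7

CBC decryption: P_i = D(K, C_i) ⊕ C_{i−1}, with C_{0} = IV.
P[1]: D(K, 68) = 21; 21 ⊕ 67 = 46.
P[2]: D(K, D6) = 9F; 9F ⊕ 68 = F7.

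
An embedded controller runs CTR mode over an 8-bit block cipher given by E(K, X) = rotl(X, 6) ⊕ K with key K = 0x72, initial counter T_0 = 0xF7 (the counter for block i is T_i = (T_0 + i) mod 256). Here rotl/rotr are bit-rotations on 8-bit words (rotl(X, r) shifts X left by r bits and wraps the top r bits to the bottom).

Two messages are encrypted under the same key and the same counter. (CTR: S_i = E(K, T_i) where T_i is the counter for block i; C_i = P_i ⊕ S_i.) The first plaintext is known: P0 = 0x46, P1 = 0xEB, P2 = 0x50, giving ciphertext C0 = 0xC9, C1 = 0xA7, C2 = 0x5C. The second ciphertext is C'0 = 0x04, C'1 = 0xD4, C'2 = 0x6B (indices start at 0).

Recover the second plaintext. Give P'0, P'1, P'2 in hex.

In CTR with a reused counter, both messages share the same keystream S_i, so C_i ⊕ C'_i = P_i ⊕ P'_i and thus P'_i = P_i ⊕ C_i ⊕ C'_i.
P'0: 0x46 ⊕ 0xC9 ⊕ 0x04 = 0x8B.
P'1: 0xEB ⊕ 0xA7 ⊕ 0xD4 = 0x98.
P'2: 0x50 ⊕ 0x5C ⊕ 0x6B = 0x67.

P'0 = 0x8B, P'1 = 0x98, P'2 = 0x67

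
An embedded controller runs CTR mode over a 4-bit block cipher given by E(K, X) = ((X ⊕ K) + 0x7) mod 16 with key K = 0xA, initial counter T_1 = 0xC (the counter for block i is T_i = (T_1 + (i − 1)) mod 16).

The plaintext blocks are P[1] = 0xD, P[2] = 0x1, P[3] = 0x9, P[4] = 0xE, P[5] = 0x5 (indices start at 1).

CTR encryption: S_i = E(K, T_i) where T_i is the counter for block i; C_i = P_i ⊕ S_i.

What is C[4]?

C[1]: T = 0xC, S = E(K, T) = 0xD; 0xD ⊕ 0xD = 0x0.
C[2]: T = 0xD, S = E(K, T) = 0xE; 0x1 ⊕ 0xE = 0xF.
C[3]: T = 0xE, S = E(K, T) = 0xB; 0x9 ⊕ 0xB = 0x2.
C[4]: T = 0xF, S = E(K, T) = 0xC; 0xE ⊕ 0xC = 0x2.

C[4] = 0x2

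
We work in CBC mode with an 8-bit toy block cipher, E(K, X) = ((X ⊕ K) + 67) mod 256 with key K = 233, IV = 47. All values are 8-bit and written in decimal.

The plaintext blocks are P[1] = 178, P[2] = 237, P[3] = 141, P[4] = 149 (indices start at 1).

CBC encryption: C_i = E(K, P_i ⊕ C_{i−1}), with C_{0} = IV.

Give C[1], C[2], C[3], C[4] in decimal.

C[1]: P[1] ⊕ 47 = 157; E(K, 157) = 183.
C[2]: P[2] ⊕ 183 = 90; E(K, 90) = 246.
C[3]: P[3] ⊕ 246 = 123; E(K, 123) = 213.
C[4]: P[4] ⊕ 213 = 64; E(K, 64) = 236.

C[1] = 183, C[2] = 246, C[3] = 213, C[4] = 236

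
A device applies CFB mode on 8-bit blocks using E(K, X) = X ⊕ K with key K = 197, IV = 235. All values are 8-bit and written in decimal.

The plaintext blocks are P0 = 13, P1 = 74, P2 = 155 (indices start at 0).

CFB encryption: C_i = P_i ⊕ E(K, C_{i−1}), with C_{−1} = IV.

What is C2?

C0: E(K, 235) = 46; 13 ⊕ 46 = 35.
C1: E(K, 35) = 230; 74 ⊕ 230 = 172.
C2: E(K, 172) = 105; 155 ⊕ 105 = 242.

C2 = 242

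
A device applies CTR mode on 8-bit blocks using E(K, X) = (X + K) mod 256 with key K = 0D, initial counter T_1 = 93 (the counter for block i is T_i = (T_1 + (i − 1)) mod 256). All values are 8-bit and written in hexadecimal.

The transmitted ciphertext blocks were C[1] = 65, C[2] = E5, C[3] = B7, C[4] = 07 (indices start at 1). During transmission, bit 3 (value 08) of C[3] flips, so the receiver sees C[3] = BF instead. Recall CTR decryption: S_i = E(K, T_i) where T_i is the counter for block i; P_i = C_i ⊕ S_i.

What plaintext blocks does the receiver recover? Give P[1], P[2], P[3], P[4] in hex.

Only C[3] changed, to BF. In CTR, a change in C_i flips the same bit in P_i only; the keystream is unaffected. Decrypting the received ciphertext:
P[1]: T = 93, S = E(K, T) = A0; 65 ⊕ A0 = C5.
P[2]: T = 94, S = E(K, T) = A1; E5 ⊕ A1 = 44.
P[3]: T = 95, S = E(K, T) = A2; BF ⊕ A2 = 1D.
P[4]: T = 96, S = E(K, T) = A3; 07 ⊕ A3 = A4.
Blocks that differ from the original plaintext: P[3].

P[1] = C5, P[2] = 44, P[3] = 1D, P[4] = A4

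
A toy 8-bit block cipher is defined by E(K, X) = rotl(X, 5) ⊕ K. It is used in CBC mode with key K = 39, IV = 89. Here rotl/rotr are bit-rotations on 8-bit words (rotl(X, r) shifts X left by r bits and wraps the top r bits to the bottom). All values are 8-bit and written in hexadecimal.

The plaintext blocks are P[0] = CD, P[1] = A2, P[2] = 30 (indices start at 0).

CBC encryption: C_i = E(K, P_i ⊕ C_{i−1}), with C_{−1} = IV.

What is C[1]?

C[0]: P[0] ⊕ 89 = 44; E(K, 44) = B1.
C[1]: P[1] ⊕ B1 = 13; E(K, 13) = 5B.

C[1] = 5B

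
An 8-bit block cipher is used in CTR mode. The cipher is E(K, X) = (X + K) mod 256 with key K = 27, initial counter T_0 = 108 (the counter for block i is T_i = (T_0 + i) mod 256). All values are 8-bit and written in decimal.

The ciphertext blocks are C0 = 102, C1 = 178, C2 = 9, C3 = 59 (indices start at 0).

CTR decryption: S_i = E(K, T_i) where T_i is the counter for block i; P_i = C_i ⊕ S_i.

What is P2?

P2 = 128

P2: T = 110, S = E(K, T) = 137; 9 ⊕ 137 = 128.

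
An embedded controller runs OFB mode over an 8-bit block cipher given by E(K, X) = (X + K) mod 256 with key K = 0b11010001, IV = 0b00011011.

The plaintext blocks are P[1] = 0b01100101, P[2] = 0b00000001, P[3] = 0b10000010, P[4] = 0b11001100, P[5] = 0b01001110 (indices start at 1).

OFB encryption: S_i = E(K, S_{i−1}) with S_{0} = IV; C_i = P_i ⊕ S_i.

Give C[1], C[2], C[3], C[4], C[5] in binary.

C[1] = 0b10001001, C[2] = 0b10111100, C[3] = 0b00001100, C[4] = 0b10010011, C[5] = 0b01111110

C[1]: S = E(K, 0b00011011) = 0b11101100; 0b01100101 ⊕ 0b11101100 = 0b10001001.
C[2]: S = E(K, 0b11101100) = 0b10111101; 0b00000001 ⊕ 0b10111101 = 0b10111100.
C[3]: S = E(K, 0b10111101) = 0b10001110; 0b10000010 ⊕ 0b10001110 = 0b00001100.
C[4]: S = E(K, 0b10001110) = 0b01011111; 0b11001100 ⊕ 0b01011111 = 0b10010011.
C[5]: S = E(K, 0b01011111) = 0b00110000; 0b01001110 ⊕ 0b00110000 = 0b01111110.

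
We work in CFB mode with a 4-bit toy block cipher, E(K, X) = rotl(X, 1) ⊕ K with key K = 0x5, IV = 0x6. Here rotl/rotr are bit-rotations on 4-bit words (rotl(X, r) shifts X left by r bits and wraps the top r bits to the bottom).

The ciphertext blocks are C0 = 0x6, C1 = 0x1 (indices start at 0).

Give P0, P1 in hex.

P0 = 0xF, P1 = 0x8

CFB decryption: P_i = C_i ⊕ E(K, C_{i−1}), with C_{−1} = IV.
P0: E(K, 0x6) = 0x9; 0x6 ⊕ 0x9 = 0xF.
P1: E(K, 0x6) = 0x9; 0x1 ⊕ 0x9 = 0x8.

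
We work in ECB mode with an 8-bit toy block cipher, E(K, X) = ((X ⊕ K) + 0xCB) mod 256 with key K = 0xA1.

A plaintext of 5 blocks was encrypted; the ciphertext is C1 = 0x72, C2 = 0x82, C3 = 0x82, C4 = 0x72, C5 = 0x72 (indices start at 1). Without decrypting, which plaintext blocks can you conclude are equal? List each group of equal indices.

ECB encrypts each block independently with the same key, so equal ciphertext blocks imply equal plaintext blocks.
C1 = C4 = C5 = 0x72, so P1 = P4 = P5.
C2 = C3 = 0x82, so P2 = P3.

P1 = P4 = P5; P2 = P3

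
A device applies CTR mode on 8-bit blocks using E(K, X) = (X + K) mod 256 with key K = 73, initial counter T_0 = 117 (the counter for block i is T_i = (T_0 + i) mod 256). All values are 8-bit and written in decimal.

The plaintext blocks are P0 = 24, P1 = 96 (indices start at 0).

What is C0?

CTR encryption: S_i = E(K, T_i) where T_i is the counter for block i; C_i = P_i ⊕ S_i.
C0: T = 117, S = E(K, T) = 190; 24 ⊕ 190 = 166.

C0 = 166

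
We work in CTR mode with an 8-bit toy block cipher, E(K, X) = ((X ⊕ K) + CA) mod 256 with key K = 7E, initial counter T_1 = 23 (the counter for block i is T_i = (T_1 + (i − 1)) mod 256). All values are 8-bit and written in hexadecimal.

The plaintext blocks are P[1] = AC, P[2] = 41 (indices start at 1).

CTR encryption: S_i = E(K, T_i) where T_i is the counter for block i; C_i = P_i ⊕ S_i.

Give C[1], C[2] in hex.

C[1] = 8B, C[2] = 65

C[1]: T = 23, S = E(K, T) = 27; AC ⊕ 27 = 8B.
C[2]: T = 24, S = E(K, T) = 24; 41 ⊕ 24 = 65.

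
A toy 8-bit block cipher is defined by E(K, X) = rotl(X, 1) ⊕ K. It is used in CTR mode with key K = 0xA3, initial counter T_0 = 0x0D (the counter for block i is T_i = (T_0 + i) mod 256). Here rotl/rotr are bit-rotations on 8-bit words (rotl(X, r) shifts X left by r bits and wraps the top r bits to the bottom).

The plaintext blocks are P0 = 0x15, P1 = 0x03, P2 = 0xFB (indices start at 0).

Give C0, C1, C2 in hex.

CTR encryption: S_i = E(K, T_i) where T_i is the counter for block i; C_i = P_i ⊕ S_i.
C0: T = 0x0D, S = E(K, T) = 0xB9; 0x15 ⊕ 0xB9 = 0xAC.
C1: T = 0x0E, S = E(K, T) = 0xBF; 0x03 ⊕ 0xBF = 0xBC.
C2: T = 0x0F, S = E(K, T) = 0xBD; 0xFB ⊕ 0xBD = 0x46.

C0 = 0xAC, C1 = 0xBC, C2 = 0x46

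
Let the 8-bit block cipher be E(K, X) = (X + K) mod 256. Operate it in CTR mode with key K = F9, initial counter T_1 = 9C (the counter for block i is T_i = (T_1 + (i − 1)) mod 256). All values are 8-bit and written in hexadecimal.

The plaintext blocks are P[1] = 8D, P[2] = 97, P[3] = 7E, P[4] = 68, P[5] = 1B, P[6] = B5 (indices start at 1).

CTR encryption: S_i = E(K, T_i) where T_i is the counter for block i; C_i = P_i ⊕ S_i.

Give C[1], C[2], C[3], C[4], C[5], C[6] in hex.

C[1] = 18, C[2] = 01, C[3] = E9, C[4] = F0, C[5] = 82, C[6] = 2F

C[1]: T = 9C, S = E(K, T) = 95; 8D ⊕ 95 = 18.
C[2]: T = 9D, S = E(K, T) = 96; 97 ⊕ 96 = 01.
C[3]: T = 9E, S = E(K, T) = 97; 7E ⊕ 97 = E9.
C[4]: T = 9F, S = E(K, T) = 98; 68 ⊕ 98 = F0.
C[5]: T = A0, S = E(K, T) = 99; 1B ⊕ 99 = 82.
C[6]: T = A1, S = E(K, T) = 9A; B5 ⊕ 9A = 2F.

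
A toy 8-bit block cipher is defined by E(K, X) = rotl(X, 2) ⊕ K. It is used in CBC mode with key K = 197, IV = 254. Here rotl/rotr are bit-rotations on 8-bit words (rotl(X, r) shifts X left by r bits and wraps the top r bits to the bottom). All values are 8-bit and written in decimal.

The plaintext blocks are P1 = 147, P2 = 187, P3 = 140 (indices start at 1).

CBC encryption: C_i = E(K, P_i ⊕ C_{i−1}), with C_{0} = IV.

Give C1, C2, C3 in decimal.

C1: P1 ⊕ 254 = 109; E(K, 109) = 112.
C2: P2 ⊕ 112 = 203; E(K, 203) = 234.
C3: P3 ⊕ 234 = 102; E(K, 102) = 92.

C1 = 112, C2 = 234, C3 = 92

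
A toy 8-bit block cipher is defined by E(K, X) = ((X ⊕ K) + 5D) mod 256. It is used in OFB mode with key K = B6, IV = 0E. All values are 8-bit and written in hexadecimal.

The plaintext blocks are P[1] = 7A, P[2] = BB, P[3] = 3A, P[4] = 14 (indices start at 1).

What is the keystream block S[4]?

02

OFB encryption: S_i = E(K, S_{i−1}) with S_{0} = IV; C_i = P_i ⊕ S_i.
C[1]: S = E(K, 0E) = 15; 7A ⊕ 15 = 6F.
C[2]: S = E(K, 15) = 00; BB ⊕ 00 = BB.
C[3]: S = E(K, 00) = 13; 3A ⊕ 13 = 29.
C[4]: S = E(K, 13) = 02; 14 ⊕ 02 = 16.
So S[4] = 02.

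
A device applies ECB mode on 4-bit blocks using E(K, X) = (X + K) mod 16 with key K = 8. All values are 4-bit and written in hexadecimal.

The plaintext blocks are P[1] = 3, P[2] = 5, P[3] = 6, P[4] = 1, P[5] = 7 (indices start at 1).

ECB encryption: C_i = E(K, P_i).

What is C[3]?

C[3] = E

C[3]: E(K, 6) = E.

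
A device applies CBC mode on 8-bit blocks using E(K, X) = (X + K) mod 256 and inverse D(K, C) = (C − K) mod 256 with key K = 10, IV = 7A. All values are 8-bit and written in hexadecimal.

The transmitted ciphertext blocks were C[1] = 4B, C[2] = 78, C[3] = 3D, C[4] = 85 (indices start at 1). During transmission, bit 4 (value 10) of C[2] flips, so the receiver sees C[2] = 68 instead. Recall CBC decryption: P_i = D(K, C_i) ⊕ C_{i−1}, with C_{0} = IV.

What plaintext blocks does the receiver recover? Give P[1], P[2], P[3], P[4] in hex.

Only C[2] changed, to 68. In CBC, a change in C_i garbles P_i and flips the same bit in P_{i+1}. Decrypting the received ciphertext:
P[1]: D(K, 4B) = 3B; 3B ⊕ 7A = 41.
P[2]: D(K, 68) = 58; 58 ⊕ 4B = 13.
P[3]: D(K, 3D) = 2D; 2D ⊕ 68 = 45.
P[4]: D(K, 85) = 75; 75 ⊕ 3D = 48.
Blocks that differ from the original plaintext: P[2], P[3].

P[1] = 41, P[2] = 13, P[3] = 45, P[4] = 48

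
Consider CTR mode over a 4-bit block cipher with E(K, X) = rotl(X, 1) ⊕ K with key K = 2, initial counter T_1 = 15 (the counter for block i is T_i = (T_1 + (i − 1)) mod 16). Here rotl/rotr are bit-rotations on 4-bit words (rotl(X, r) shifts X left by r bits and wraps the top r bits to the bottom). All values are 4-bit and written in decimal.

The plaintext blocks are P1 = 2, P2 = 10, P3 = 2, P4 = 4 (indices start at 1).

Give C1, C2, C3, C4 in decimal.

CTR encryption: S_i = E(K, T_i) where T_i is the counter for block i; C_i = P_i ⊕ S_i.
C1: T = 15, S = E(K, T) = 13; 2 ⊕ 13 = 15.
C2: T = 0, S = E(K, T) = 2; 10 ⊕ 2 = 8.
C3: T = 1, S = E(K, T) = 0; 2 ⊕ 0 = 2.
C4: T = 2, S = E(K, T) = 6; 4 ⊕ 6 = 2.

C1 = 15, C2 = 8, C3 = 2, C4 = 2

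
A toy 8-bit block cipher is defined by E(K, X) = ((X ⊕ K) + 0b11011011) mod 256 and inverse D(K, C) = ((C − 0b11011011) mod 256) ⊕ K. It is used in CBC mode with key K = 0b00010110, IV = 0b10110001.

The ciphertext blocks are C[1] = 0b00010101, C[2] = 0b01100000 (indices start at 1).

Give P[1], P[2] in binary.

CBC decryption: P_i = D(K, C_i) ⊕ C_{i−1}, with C_{0} = IV.
P[1]: D(K, 0b00010101) = 0b00101100; 0b00101100 ⊕ 0b10110001 = 0b10011101.
P[2]: D(K, 0b01100000) = 0b10010011; 0b10010011 ⊕ 0b00010101 = 0b10000110.

P[1] = 0b10011101, P[2] = 0b10000110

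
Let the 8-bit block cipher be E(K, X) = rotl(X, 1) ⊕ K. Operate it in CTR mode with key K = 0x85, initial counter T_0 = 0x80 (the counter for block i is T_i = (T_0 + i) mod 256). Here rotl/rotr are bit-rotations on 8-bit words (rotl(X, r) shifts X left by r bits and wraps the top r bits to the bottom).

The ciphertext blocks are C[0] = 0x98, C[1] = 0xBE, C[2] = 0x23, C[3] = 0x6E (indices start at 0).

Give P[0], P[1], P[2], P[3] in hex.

P[0] = 0x1C, P[1] = 0x38, P[2] = 0xA3, P[3] = 0xEC

CTR decryption: S_i = E(K, T_i) where T_i is the counter for block i; P_i = C_i ⊕ S_i.
P[0]: T = 0x80, S = E(K, T) = 0x84; 0x98 ⊕ 0x84 = 0x1C.
P[1]: T = 0x81, S = E(K, T) = 0x86; 0xBE ⊕ 0x86 = 0x38.
P[2]: T = 0x82, S = E(K, T) = 0x80; 0x23 ⊕ 0x80 = 0xA3.
P[3]: T = 0x83, S = E(K, T) = 0x82; 0x6E ⊕ 0x82 = 0xEC.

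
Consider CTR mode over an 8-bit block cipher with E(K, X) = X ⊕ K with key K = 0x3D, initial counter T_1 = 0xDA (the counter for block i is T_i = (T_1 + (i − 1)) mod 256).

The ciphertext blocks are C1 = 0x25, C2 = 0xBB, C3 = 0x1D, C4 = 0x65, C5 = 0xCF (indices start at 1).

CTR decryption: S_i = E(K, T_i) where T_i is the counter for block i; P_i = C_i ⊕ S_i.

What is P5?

P5 = 0x2C

P5: T = 0xDE, S = E(K, T) = 0xE3; 0xCF ⊕ 0xE3 = 0x2C.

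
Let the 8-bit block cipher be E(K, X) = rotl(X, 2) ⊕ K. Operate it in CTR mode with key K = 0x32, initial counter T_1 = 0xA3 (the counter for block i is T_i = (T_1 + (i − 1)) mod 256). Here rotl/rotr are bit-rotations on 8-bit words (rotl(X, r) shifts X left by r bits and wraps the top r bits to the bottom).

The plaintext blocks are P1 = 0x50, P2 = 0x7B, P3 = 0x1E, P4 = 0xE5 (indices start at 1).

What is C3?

CTR encryption: S_i = E(K, T_i) where T_i is the counter for block i; C_i = P_i ⊕ S_i.
C1: T = 0xA3, S = E(K, T) = 0xBC; 0x50 ⊕ 0xBC = 0xEC.
C2: T = 0xA4, S = E(K, T) = 0xA0; 0x7B ⊕ 0xA0 = 0xDB.
C3: T = 0xA5, S = E(K, T) = 0xA4; 0x1E ⊕ 0xA4 = 0xBA.

C3 = 0xBA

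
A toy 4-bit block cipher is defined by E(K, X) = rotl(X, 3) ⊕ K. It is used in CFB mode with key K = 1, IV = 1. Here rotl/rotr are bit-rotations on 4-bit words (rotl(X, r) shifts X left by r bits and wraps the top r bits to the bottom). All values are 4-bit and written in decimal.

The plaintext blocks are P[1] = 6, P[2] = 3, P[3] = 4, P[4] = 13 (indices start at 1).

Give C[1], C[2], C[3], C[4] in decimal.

CFB encryption: C_i = P_i ⊕ E(K, C_{i−1}), with C_{0} = IV.
C[1]: E(K, 1) = 9; 6 ⊕ 9 = 15.
C[2]: E(K, 15) = 14; 3 ⊕ 14 = 13.
C[3]: E(K, 13) = 15; 4 ⊕ 15 = 11.
C[4]: E(K, 11) = 12; 13 ⊕ 12 = 1.

C[1] = 15, C[2] = 13, C[3] = 11, C[4] = 1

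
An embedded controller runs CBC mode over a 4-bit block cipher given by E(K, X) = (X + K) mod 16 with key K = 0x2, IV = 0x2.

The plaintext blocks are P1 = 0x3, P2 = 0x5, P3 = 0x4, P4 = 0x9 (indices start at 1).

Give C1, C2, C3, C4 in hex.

CBC encryption: C_i = E(K, P_i ⊕ C_{i−1}), with C_{0} = IV.
C1: P1 ⊕ 0x2 = 0x1; E(K, 0x1) = 0x3.
C2: P2 ⊕ 0x3 = 0x6; E(K, 0x6) = 0x8.
C3: P3 ⊕ 0x8 = 0xC; E(K, 0xC) = 0xE.
C4: P4 ⊕ 0xE = 0x7; E(K, 0x7) = 0x9.

C1 = 0x3, C2 = 0x8, C3 = 0xE, C4 = 0x9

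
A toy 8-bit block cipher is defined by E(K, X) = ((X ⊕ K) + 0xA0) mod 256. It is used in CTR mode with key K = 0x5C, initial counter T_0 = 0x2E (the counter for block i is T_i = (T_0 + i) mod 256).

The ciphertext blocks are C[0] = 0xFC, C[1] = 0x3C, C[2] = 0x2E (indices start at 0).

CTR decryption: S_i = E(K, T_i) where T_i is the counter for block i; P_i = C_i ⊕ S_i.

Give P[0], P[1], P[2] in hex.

P[0] = 0xEE, P[1] = 0x2F, P[2] = 0x22

P[0]: T = 0x2E, S = E(K, T) = 0x12; 0xFC ⊕ 0x12 = 0xEE.
P[1]: T = 0x2F, S = E(K, T) = 0x13; 0x3C ⊕ 0x13 = 0x2F.
P[2]: T = 0x30, S = E(K, T) = 0x0C; 0x2E ⊕ 0x0C = 0x22.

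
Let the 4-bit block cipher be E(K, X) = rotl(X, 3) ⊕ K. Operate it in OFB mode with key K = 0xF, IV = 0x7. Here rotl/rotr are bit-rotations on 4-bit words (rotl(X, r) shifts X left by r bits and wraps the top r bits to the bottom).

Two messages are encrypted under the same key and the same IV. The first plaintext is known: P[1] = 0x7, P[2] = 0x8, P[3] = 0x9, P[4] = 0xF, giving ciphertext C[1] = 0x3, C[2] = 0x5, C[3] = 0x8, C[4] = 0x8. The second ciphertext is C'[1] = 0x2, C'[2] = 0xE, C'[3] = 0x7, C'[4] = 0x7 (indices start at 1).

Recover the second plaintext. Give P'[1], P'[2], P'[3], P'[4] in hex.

In OFB with a reused IV, both messages share the same keystream S_i, so C_i ⊕ C'_i = P_i ⊕ P'_i and thus P'_i = P_i ⊕ C_i ⊕ C'_i.
P'[1]: 0x7 ⊕ 0x3 ⊕ 0x2 = 0x6.
P'[2]: 0x8 ⊕ 0x5 ⊕ 0xE = 0x3.
P'[3]: 0x9 ⊕ 0x8 ⊕ 0x7 = 0x6.
P'[4]: 0xF ⊕ 0x8 ⊕ 0x7 = 0x0.

P'[1] = 0x6, P'[2] = 0x3, P'[3] = 0x6, P'[4] = 0x0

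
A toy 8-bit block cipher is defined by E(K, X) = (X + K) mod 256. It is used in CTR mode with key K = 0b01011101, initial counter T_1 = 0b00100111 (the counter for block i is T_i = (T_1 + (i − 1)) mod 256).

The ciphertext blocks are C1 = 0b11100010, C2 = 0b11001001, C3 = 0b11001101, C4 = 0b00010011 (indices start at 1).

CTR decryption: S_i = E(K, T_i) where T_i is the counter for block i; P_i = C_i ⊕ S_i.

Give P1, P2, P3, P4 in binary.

P1 = 0b01100110, P2 = 0b01001100, P3 = 0b01001011, P4 = 0b10010100

P1: T = 0b00100111, S = E(K, T) = 0b10000100; 0b11100010 ⊕ 0b10000100 = 0b01100110.
P2: T = 0b00101000, S = E(K, T) = 0b10000101; 0b11001001 ⊕ 0b10000101 = 0b01001100.
P3: T = 0b00101001, S = E(K, T) = 0b10000110; 0b11001101 ⊕ 0b10000110 = 0b01001011.
P4: T = 0b00101010, S = E(K, T) = 0b10000111; 0b00010011 ⊕ 0b10000111 = 0b10010100.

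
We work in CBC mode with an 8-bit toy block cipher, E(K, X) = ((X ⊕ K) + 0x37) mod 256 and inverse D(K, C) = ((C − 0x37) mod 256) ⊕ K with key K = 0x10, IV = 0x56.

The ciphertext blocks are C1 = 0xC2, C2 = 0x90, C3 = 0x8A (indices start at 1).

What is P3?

P3 = 0xD3

CBC decryption: P_i = D(K, C_i) ⊕ C_{i−1}, with C_{0} = IV.
P3: D(K, 0x8A) = 0x43; 0x43 ⊕ 0x90 = 0xD3.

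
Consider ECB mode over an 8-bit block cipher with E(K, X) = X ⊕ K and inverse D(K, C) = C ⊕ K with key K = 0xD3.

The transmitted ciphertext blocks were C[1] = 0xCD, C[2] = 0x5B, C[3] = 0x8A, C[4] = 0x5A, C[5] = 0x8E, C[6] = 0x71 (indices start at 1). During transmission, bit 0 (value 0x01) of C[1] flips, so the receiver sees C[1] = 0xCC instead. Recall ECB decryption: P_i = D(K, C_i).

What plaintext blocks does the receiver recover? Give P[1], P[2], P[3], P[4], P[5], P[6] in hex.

Only C[1] changed, to 0xCC. In ECB, a change in C_i affects only P_i. Decrypting the received ciphertext:
P[1]: D(K, 0xCC) = 0x1F.
P[2]: D(K, 0x5B) = 0x88.
P[3]: D(K, 0x8A) = 0x59.
P[4]: D(K, 0x5A) = 0x89.
P[5]: D(K, 0x8E) = 0x5D.
P[6]: D(K, 0x71) = 0xA2.
Blocks that differ from the original plaintext: P[1].

P[1] = 0x1F, P[2] = 0x88, P[3] = 0x59, P[4] = 0x89, P[5] = 0x5D, P[6] = 0xA2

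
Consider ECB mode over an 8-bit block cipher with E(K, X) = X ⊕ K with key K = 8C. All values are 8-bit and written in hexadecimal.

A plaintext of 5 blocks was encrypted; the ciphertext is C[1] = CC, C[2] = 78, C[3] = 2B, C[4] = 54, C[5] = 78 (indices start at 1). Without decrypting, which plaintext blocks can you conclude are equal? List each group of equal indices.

ECB encrypts each block independently with the same key, so equal ciphertext blocks imply equal plaintext blocks.
C[2] = C[5] = 78, so P[2] = P[5].

P[2] = P[5]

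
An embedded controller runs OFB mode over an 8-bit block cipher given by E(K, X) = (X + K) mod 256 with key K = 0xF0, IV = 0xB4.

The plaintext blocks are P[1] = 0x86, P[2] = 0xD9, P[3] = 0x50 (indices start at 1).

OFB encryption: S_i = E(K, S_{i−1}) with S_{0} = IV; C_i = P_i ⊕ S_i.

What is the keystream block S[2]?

0x94

C[1]: S = E(K, 0xB4) = 0xA4; 0x86 ⊕ 0xA4 = 0x22.
C[2]: S = E(K, 0xA4) = 0x94; 0xD9 ⊕ 0x94 = 0x4D.
So S[2] = 0x94.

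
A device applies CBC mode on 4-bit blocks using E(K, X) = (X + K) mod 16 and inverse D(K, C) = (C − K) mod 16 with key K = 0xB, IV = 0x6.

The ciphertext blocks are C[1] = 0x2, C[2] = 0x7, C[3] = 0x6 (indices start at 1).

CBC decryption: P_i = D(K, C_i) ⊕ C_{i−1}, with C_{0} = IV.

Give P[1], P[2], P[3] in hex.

P[1]: D(K, 0x2) = 0x7; 0x7 ⊕ 0x6 = 0x1.
P[2]: D(K, 0x7) = 0xC; 0xC ⊕ 0x2 = 0xE.
P[3]: D(K, 0x6) = 0xB; 0xB ⊕ 0x7 = 0xC.

P[1] = 0x1, P[2] = 0xE, P[3] = 0xC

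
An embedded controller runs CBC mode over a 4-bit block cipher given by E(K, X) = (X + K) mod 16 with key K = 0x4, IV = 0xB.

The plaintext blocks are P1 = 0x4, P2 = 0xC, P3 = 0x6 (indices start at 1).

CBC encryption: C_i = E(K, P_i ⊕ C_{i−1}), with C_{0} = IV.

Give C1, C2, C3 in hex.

C1 = 0x3, C2 = 0x3, C3 = 0x9

C1: P1 ⊕ 0xB = 0xF; E(K, 0xF) = 0x3.
C2: P2 ⊕ 0x3 = 0xF; E(K, 0xF) = 0x3.
C3: P3 ⊕ 0x3 = 0x5; E(K, 0x5) = 0x9.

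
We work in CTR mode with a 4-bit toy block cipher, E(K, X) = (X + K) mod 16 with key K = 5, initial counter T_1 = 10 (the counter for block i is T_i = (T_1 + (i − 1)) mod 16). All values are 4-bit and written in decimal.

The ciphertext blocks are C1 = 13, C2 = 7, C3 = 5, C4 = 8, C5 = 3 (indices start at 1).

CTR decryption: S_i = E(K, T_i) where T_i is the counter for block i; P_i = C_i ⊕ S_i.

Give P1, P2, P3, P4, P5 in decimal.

P1 = 2, P2 = 7, P3 = 4, P4 = 10, P5 = 0

P1: T = 10, S = E(K, T) = 15; 13 ⊕ 15 = 2.
P2: T = 11, S = E(K, T) = 0; 7 ⊕ 0 = 7.
P3: T = 12, S = E(K, T) = 1; 5 ⊕ 1 = 4.
P4: T = 13, S = E(K, T) = 2; 8 ⊕ 2 = 10.
P5: T = 14, S = E(K, T) = 3; 3 ⊕ 3 = 0.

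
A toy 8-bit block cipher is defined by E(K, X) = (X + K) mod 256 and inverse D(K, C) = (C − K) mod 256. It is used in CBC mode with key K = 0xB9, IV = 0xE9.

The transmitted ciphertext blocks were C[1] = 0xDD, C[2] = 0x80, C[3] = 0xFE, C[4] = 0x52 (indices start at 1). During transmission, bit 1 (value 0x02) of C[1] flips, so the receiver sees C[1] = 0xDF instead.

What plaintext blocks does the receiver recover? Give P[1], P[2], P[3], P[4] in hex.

CBC decryption: P_i = D(K, C_i) ⊕ C_{i−1}, with C_{0} = IV.
Only C[1] changed, to 0xDF. In CBC, a change in C_i garbles P_i and flips the same bit in P_{i+1}. Decrypting the received ciphertext:
P[1]: D(K, 0xDF) = 0x26; 0x26 ⊕ 0xE9 = 0xCF.
P[2]: D(K, 0x80) = 0xC7; 0xC7 ⊕ 0xDF = 0x18.
P[3]: D(K, 0xFE) = 0x45; 0x45 ⊕ 0x80 = 0xC5.
P[4]: D(K, 0x52) = 0x99; 0x99 ⊕ 0xFE = 0x67.
Blocks that differ from the original plaintext: P[1], P[2].

P[1] = 0xCF, P[2] = 0x18, P[3] = 0xC5, P[4] = 0x67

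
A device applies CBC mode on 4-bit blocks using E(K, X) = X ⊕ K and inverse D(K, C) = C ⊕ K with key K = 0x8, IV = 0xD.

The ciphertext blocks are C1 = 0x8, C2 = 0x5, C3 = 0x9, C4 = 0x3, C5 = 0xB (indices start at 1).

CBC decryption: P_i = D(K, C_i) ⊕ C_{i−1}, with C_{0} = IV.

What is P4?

P4 = 0x2

P4: D(K, 0x3) = 0xB; 0xB ⊕ 0x9 = 0x2.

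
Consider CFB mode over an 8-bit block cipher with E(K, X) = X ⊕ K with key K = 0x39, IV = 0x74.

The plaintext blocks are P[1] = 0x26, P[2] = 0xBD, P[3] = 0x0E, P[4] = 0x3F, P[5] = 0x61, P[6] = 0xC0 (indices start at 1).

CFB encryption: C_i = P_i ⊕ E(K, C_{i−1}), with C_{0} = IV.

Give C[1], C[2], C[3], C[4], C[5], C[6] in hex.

C[1] = 0x6B, C[2] = 0xEF, C[3] = 0xD8, C[4] = 0xDE, C[5] = 0x86, C[6] = 0x7F

C[1]: E(K, 0x74) = 0x4D; 0x26 ⊕ 0x4D = 0x6B.
C[2]: E(K, 0x6B) = 0x52; 0xBD ⊕ 0x52 = 0xEF.
C[3]: E(K, 0xEF) = 0xD6; 0x0E ⊕ 0xD6 = 0xD8.
C[4]: E(K, 0xD8) = 0xE1; 0x3F ⊕ 0xE1 = 0xDE.
C[5]: E(K, 0xDE) = 0xE7; 0x61 ⊕ 0xE7 = 0x86.
C[6]: E(K, 0x86) = 0xBF; 0xC0 ⊕ 0xBF = 0x7F.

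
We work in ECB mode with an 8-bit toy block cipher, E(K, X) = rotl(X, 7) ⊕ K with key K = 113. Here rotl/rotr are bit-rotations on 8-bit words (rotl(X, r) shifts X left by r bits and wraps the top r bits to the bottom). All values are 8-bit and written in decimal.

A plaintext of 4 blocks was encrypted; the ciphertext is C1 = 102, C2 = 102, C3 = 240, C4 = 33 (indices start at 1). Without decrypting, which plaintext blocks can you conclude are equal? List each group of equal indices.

P1 = P2

ECB encrypts each block independently with the same key, so equal ciphertext blocks imply equal plaintext blocks.
C1 = C2 = 102, so P1 = P2.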